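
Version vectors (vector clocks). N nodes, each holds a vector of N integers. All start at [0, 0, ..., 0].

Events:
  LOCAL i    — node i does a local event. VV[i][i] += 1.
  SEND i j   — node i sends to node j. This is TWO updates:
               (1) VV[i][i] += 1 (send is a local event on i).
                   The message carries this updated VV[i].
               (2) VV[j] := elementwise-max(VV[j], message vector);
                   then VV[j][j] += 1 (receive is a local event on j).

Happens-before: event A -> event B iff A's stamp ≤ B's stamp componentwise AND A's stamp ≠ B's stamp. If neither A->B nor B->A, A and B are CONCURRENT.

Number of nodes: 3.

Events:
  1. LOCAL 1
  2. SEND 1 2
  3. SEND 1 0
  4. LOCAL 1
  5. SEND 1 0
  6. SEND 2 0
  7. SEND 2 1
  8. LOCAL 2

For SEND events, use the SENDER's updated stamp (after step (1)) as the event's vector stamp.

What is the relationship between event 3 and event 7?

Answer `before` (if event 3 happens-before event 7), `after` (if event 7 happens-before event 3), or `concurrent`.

Answer: concurrent

Derivation:
Initial: VV[0]=[0, 0, 0]
Initial: VV[1]=[0, 0, 0]
Initial: VV[2]=[0, 0, 0]
Event 1: LOCAL 1: VV[1][1]++ -> VV[1]=[0, 1, 0]
Event 2: SEND 1->2: VV[1][1]++ -> VV[1]=[0, 2, 0], msg_vec=[0, 2, 0]; VV[2]=max(VV[2],msg_vec) then VV[2][2]++ -> VV[2]=[0, 2, 1]
Event 3: SEND 1->0: VV[1][1]++ -> VV[1]=[0, 3, 0], msg_vec=[0, 3, 0]; VV[0]=max(VV[0],msg_vec) then VV[0][0]++ -> VV[0]=[1, 3, 0]
Event 4: LOCAL 1: VV[1][1]++ -> VV[1]=[0, 4, 0]
Event 5: SEND 1->0: VV[1][1]++ -> VV[1]=[0, 5, 0], msg_vec=[0, 5, 0]; VV[0]=max(VV[0],msg_vec) then VV[0][0]++ -> VV[0]=[2, 5, 0]
Event 6: SEND 2->0: VV[2][2]++ -> VV[2]=[0, 2, 2], msg_vec=[0, 2, 2]; VV[0]=max(VV[0],msg_vec) then VV[0][0]++ -> VV[0]=[3, 5, 2]
Event 7: SEND 2->1: VV[2][2]++ -> VV[2]=[0, 2, 3], msg_vec=[0, 2, 3]; VV[1]=max(VV[1],msg_vec) then VV[1][1]++ -> VV[1]=[0, 6, 3]
Event 8: LOCAL 2: VV[2][2]++ -> VV[2]=[0, 2, 4]
Event 3 stamp: [0, 3, 0]
Event 7 stamp: [0, 2, 3]
[0, 3, 0] <= [0, 2, 3]? False
[0, 2, 3] <= [0, 3, 0]? False
Relation: concurrent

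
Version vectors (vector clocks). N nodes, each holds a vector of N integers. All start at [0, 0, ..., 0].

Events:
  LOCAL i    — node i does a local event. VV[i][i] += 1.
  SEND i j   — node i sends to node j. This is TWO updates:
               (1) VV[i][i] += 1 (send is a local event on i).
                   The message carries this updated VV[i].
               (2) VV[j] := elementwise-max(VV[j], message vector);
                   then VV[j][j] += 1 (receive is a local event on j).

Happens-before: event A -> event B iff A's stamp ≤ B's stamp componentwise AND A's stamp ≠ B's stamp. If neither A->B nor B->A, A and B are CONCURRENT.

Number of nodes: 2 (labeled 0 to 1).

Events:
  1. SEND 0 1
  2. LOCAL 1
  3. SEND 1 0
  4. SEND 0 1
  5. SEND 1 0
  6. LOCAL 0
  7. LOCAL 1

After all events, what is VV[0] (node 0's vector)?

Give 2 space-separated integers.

Answer: 5 5

Derivation:
Initial: VV[0]=[0, 0]
Initial: VV[1]=[0, 0]
Event 1: SEND 0->1: VV[0][0]++ -> VV[0]=[1, 0], msg_vec=[1, 0]; VV[1]=max(VV[1],msg_vec) then VV[1][1]++ -> VV[1]=[1, 1]
Event 2: LOCAL 1: VV[1][1]++ -> VV[1]=[1, 2]
Event 3: SEND 1->0: VV[1][1]++ -> VV[1]=[1, 3], msg_vec=[1, 3]; VV[0]=max(VV[0],msg_vec) then VV[0][0]++ -> VV[0]=[2, 3]
Event 4: SEND 0->1: VV[0][0]++ -> VV[0]=[3, 3], msg_vec=[3, 3]; VV[1]=max(VV[1],msg_vec) then VV[1][1]++ -> VV[1]=[3, 4]
Event 5: SEND 1->0: VV[1][1]++ -> VV[1]=[3, 5], msg_vec=[3, 5]; VV[0]=max(VV[0],msg_vec) then VV[0][0]++ -> VV[0]=[4, 5]
Event 6: LOCAL 0: VV[0][0]++ -> VV[0]=[5, 5]
Event 7: LOCAL 1: VV[1][1]++ -> VV[1]=[3, 6]
Final vectors: VV[0]=[5, 5]; VV[1]=[3, 6]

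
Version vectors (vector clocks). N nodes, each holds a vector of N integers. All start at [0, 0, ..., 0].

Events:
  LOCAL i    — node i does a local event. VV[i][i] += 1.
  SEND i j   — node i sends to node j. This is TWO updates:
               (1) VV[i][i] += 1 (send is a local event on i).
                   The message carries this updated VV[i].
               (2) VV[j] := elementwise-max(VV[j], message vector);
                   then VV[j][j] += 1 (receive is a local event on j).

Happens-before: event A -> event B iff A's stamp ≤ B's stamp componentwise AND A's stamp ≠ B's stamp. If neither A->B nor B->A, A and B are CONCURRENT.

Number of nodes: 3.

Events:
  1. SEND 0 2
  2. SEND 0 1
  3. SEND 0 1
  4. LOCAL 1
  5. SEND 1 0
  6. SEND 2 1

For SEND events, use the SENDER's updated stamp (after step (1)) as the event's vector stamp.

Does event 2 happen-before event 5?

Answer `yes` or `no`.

Answer: yes

Derivation:
Initial: VV[0]=[0, 0, 0]
Initial: VV[1]=[0, 0, 0]
Initial: VV[2]=[0, 0, 0]
Event 1: SEND 0->2: VV[0][0]++ -> VV[0]=[1, 0, 0], msg_vec=[1, 0, 0]; VV[2]=max(VV[2],msg_vec) then VV[2][2]++ -> VV[2]=[1, 0, 1]
Event 2: SEND 0->1: VV[0][0]++ -> VV[0]=[2, 0, 0], msg_vec=[2, 0, 0]; VV[1]=max(VV[1],msg_vec) then VV[1][1]++ -> VV[1]=[2, 1, 0]
Event 3: SEND 0->1: VV[0][0]++ -> VV[0]=[3, 0, 0], msg_vec=[3, 0, 0]; VV[1]=max(VV[1],msg_vec) then VV[1][1]++ -> VV[1]=[3, 2, 0]
Event 4: LOCAL 1: VV[1][1]++ -> VV[1]=[3, 3, 0]
Event 5: SEND 1->0: VV[1][1]++ -> VV[1]=[3, 4, 0], msg_vec=[3, 4, 0]; VV[0]=max(VV[0],msg_vec) then VV[0][0]++ -> VV[0]=[4, 4, 0]
Event 6: SEND 2->1: VV[2][2]++ -> VV[2]=[1, 0, 2], msg_vec=[1, 0, 2]; VV[1]=max(VV[1],msg_vec) then VV[1][1]++ -> VV[1]=[3, 5, 2]
Event 2 stamp: [2, 0, 0]
Event 5 stamp: [3, 4, 0]
[2, 0, 0] <= [3, 4, 0]? True. Equal? False. Happens-before: True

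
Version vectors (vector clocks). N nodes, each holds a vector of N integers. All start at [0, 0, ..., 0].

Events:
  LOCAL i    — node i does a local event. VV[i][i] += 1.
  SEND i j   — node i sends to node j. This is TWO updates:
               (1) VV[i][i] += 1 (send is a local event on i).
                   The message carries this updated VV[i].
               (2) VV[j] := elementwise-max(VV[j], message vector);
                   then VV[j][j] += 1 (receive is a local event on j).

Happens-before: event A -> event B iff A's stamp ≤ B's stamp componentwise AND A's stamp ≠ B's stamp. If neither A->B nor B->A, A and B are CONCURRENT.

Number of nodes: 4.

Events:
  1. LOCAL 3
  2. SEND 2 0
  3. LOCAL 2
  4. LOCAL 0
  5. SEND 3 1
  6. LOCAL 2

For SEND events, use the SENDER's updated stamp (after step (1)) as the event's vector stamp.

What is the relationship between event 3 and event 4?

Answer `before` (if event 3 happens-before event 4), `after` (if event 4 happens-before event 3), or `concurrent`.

Initial: VV[0]=[0, 0, 0, 0]
Initial: VV[1]=[0, 0, 0, 0]
Initial: VV[2]=[0, 0, 0, 0]
Initial: VV[3]=[0, 0, 0, 0]
Event 1: LOCAL 3: VV[3][3]++ -> VV[3]=[0, 0, 0, 1]
Event 2: SEND 2->0: VV[2][2]++ -> VV[2]=[0, 0, 1, 0], msg_vec=[0, 0, 1, 0]; VV[0]=max(VV[0],msg_vec) then VV[0][0]++ -> VV[0]=[1, 0, 1, 0]
Event 3: LOCAL 2: VV[2][2]++ -> VV[2]=[0, 0, 2, 0]
Event 4: LOCAL 0: VV[0][0]++ -> VV[0]=[2, 0, 1, 0]
Event 5: SEND 3->1: VV[3][3]++ -> VV[3]=[0, 0, 0, 2], msg_vec=[0, 0, 0, 2]; VV[1]=max(VV[1],msg_vec) then VV[1][1]++ -> VV[1]=[0, 1, 0, 2]
Event 6: LOCAL 2: VV[2][2]++ -> VV[2]=[0, 0, 3, 0]
Event 3 stamp: [0, 0, 2, 0]
Event 4 stamp: [2, 0, 1, 0]
[0, 0, 2, 0] <= [2, 0, 1, 0]? False
[2, 0, 1, 0] <= [0, 0, 2, 0]? False
Relation: concurrent

Answer: concurrent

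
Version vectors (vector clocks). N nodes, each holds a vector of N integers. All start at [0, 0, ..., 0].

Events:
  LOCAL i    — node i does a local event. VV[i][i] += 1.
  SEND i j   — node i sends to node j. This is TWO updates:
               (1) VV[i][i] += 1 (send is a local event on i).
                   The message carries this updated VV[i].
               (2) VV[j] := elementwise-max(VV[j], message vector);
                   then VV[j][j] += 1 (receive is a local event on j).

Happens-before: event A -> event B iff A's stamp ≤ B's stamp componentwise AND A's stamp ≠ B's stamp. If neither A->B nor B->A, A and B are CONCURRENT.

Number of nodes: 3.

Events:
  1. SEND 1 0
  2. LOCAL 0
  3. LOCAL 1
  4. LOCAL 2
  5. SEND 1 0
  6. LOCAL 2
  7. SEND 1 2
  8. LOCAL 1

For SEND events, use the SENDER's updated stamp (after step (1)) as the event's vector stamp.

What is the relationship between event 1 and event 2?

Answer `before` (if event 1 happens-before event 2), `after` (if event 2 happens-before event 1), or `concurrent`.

Initial: VV[0]=[0, 0, 0]
Initial: VV[1]=[0, 0, 0]
Initial: VV[2]=[0, 0, 0]
Event 1: SEND 1->0: VV[1][1]++ -> VV[1]=[0, 1, 0], msg_vec=[0, 1, 0]; VV[0]=max(VV[0],msg_vec) then VV[0][0]++ -> VV[0]=[1, 1, 0]
Event 2: LOCAL 0: VV[0][0]++ -> VV[0]=[2, 1, 0]
Event 3: LOCAL 1: VV[1][1]++ -> VV[1]=[0, 2, 0]
Event 4: LOCAL 2: VV[2][2]++ -> VV[2]=[0, 0, 1]
Event 5: SEND 1->0: VV[1][1]++ -> VV[1]=[0, 3, 0], msg_vec=[0, 3, 0]; VV[0]=max(VV[0],msg_vec) then VV[0][0]++ -> VV[0]=[3, 3, 0]
Event 6: LOCAL 2: VV[2][2]++ -> VV[2]=[0, 0, 2]
Event 7: SEND 1->2: VV[1][1]++ -> VV[1]=[0, 4, 0], msg_vec=[0, 4, 0]; VV[2]=max(VV[2],msg_vec) then VV[2][2]++ -> VV[2]=[0, 4, 3]
Event 8: LOCAL 1: VV[1][1]++ -> VV[1]=[0, 5, 0]
Event 1 stamp: [0, 1, 0]
Event 2 stamp: [2, 1, 0]
[0, 1, 0] <= [2, 1, 0]? True
[2, 1, 0] <= [0, 1, 0]? False
Relation: before

Answer: before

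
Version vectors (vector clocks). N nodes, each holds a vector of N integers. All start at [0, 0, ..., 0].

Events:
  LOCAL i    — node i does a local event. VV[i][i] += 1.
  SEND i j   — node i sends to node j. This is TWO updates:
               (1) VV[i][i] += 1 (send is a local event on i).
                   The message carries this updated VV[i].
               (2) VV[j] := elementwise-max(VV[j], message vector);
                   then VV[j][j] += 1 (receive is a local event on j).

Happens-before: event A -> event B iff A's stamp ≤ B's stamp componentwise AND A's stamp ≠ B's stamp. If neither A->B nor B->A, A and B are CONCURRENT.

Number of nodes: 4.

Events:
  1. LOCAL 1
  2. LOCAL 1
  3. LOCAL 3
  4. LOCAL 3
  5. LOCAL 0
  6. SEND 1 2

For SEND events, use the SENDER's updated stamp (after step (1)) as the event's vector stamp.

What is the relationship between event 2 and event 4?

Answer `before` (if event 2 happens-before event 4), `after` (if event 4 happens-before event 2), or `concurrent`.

Initial: VV[0]=[0, 0, 0, 0]
Initial: VV[1]=[0, 0, 0, 0]
Initial: VV[2]=[0, 0, 0, 0]
Initial: VV[3]=[0, 0, 0, 0]
Event 1: LOCAL 1: VV[1][1]++ -> VV[1]=[0, 1, 0, 0]
Event 2: LOCAL 1: VV[1][1]++ -> VV[1]=[0, 2, 0, 0]
Event 3: LOCAL 3: VV[3][3]++ -> VV[3]=[0, 0, 0, 1]
Event 4: LOCAL 3: VV[3][3]++ -> VV[3]=[0, 0, 0, 2]
Event 5: LOCAL 0: VV[0][0]++ -> VV[0]=[1, 0, 0, 0]
Event 6: SEND 1->2: VV[1][1]++ -> VV[1]=[0, 3, 0, 0], msg_vec=[0, 3, 0, 0]; VV[2]=max(VV[2],msg_vec) then VV[2][2]++ -> VV[2]=[0, 3, 1, 0]
Event 2 stamp: [0, 2, 0, 0]
Event 4 stamp: [0, 0, 0, 2]
[0, 2, 0, 0] <= [0, 0, 0, 2]? False
[0, 0, 0, 2] <= [0, 2, 0, 0]? False
Relation: concurrent

Answer: concurrent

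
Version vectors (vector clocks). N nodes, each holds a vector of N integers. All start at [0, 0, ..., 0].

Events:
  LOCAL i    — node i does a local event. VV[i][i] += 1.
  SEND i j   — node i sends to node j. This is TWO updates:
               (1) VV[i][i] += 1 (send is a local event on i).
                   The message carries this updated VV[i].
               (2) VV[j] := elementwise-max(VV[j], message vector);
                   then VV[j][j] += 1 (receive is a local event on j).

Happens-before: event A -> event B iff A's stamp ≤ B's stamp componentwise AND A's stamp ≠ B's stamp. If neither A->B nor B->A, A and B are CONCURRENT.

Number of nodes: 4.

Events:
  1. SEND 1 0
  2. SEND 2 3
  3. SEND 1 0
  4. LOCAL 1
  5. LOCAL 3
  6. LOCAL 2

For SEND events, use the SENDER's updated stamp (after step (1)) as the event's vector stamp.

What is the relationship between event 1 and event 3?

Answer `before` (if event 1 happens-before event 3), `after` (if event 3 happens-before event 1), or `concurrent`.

Answer: before

Derivation:
Initial: VV[0]=[0, 0, 0, 0]
Initial: VV[1]=[0, 0, 0, 0]
Initial: VV[2]=[0, 0, 0, 0]
Initial: VV[3]=[0, 0, 0, 0]
Event 1: SEND 1->0: VV[1][1]++ -> VV[1]=[0, 1, 0, 0], msg_vec=[0, 1, 0, 0]; VV[0]=max(VV[0],msg_vec) then VV[0][0]++ -> VV[0]=[1, 1, 0, 0]
Event 2: SEND 2->3: VV[2][2]++ -> VV[2]=[0, 0, 1, 0], msg_vec=[0, 0, 1, 0]; VV[3]=max(VV[3],msg_vec) then VV[3][3]++ -> VV[3]=[0, 0, 1, 1]
Event 3: SEND 1->0: VV[1][1]++ -> VV[1]=[0, 2, 0, 0], msg_vec=[0, 2, 0, 0]; VV[0]=max(VV[0],msg_vec) then VV[0][0]++ -> VV[0]=[2, 2, 0, 0]
Event 4: LOCAL 1: VV[1][1]++ -> VV[1]=[0, 3, 0, 0]
Event 5: LOCAL 3: VV[3][3]++ -> VV[3]=[0, 0, 1, 2]
Event 6: LOCAL 2: VV[2][2]++ -> VV[2]=[0, 0, 2, 0]
Event 1 stamp: [0, 1, 0, 0]
Event 3 stamp: [0, 2, 0, 0]
[0, 1, 0, 0] <= [0, 2, 0, 0]? True
[0, 2, 0, 0] <= [0, 1, 0, 0]? False
Relation: before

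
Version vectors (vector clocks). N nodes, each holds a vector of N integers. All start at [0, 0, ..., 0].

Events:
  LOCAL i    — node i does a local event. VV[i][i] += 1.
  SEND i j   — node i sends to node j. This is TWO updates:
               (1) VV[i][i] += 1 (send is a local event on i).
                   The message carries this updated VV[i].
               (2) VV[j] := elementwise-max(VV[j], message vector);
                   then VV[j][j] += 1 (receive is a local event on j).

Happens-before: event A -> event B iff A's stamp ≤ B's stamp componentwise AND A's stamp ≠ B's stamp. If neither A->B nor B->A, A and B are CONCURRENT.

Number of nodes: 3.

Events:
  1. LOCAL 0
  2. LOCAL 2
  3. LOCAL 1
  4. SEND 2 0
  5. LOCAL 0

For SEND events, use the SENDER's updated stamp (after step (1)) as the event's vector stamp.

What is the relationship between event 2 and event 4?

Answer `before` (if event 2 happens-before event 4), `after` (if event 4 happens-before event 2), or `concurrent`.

Answer: before

Derivation:
Initial: VV[0]=[0, 0, 0]
Initial: VV[1]=[0, 0, 0]
Initial: VV[2]=[0, 0, 0]
Event 1: LOCAL 0: VV[0][0]++ -> VV[0]=[1, 0, 0]
Event 2: LOCAL 2: VV[2][2]++ -> VV[2]=[0, 0, 1]
Event 3: LOCAL 1: VV[1][1]++ -> VV[1]=[0, 1, 0]
Event 4: SEND 2->0: VV[2][2]++ -> VV[2]=[0, 0, 2], msg_vec=[0, 0, 2]; VV[0]=max(VV[0],msg_vec) then VV[0][0]++ -> VV[0]=[2, 0, 2]
Event 5: LOCAL 0: VV[0][0]++ -> VV[0]=[3, 0, 2]
Event 2 stamp: [0, 0, 1]
Event 4 stamp: [0, 0, 2]
[0, 0, 1] <= [0, 0, 2]? True
[0, 0, 2] <= [0, 0, 1]? False
Relation: before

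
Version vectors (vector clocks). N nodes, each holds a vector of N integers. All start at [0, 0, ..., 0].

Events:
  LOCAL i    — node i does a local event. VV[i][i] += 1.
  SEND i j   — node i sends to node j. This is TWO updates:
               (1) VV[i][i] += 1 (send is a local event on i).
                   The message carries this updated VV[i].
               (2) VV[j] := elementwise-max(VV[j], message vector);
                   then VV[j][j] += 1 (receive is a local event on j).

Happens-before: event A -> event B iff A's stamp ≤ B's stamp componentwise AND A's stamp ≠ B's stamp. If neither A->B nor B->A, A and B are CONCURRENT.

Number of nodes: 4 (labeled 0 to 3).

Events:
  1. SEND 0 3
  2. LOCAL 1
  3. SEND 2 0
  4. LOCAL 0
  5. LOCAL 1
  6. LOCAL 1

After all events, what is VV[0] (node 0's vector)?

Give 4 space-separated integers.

Answer: 3 0 1 0

Derivation:
Initial: VV[0]=[0, 0, 0, 0]
Initial: VV[1]=[0, 0, 0, 0]
Initial: VV[2]=[0, 0, 0, 0]
Initial: VV[3]=[0, 0, 0, 0]
Event 1: SEND 0->3: VV[0][0]++ -> VV[0]=[1, 0, 0, 0], msg_vec=[1, 0, 0, 0]; VV[3]=max(VV[3],msg_vec) then VV[3][3]++ -> VV[3]=[1, 0, 0, 1]
Event 2: LOCAL 1: VV[1][1]++ -> VV[1]=[0, 1, 0, 0]
Event 3: SEND 2->0: VV[2][2]++ -> VV[2]=[0, 0, 1, 0], msg_vec=[0, 0, 1, 0]; VV[0]=max(VV[0],msg_vec) then VV[0][0]++ -> VV[0]=[2, 0, 1, 0]
Event 4: LOCAL 0: VV[0][0]++ -> VV[0]=[3, 0, 1, 0]
Event 5: LOCAL 1: VV[1][1]++ -> VV[1]=[0, 2, 0, 0]
Event 6: LOCAL 1: VV[1][1]++ -> VV[1]=[0, 3, 0, 0]
Final vectors: VV[0]=[3, 0, 1, 0]; VV[1]=[0, 3, 0, 0]; VV[2]=[0, 0, 1, 0]; VV[3]=[1, 0, 0, 1]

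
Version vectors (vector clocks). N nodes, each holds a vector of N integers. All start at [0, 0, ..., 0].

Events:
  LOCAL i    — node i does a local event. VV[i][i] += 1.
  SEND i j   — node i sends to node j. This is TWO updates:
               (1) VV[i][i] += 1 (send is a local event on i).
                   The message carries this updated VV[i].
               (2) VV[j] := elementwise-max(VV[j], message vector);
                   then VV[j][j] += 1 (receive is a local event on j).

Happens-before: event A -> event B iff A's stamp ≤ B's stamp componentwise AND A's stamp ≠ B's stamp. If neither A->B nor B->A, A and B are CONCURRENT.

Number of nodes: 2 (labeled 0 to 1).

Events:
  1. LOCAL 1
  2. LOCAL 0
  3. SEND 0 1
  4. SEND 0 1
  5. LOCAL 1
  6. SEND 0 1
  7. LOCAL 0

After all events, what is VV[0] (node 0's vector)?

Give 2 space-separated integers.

Answer: 5 0

Derivation:
Initial: VV[0]=[0, 0]
Initial: VV[1]=[0, 0]
Event 1: LOCAL 1: VV[1][1]++ -> VV[1]=[0, 1]
Event 2: LOCAL 0: VV[0][0]++ -> VV[0]=[1, 0]
Event 3: SEND 0->1: VV[0][0]++ -> VV[0]=[2, 0], msg_vec=[2, 0]; VV[1]=max(VV[1],msg_vec) then VV[1][1]++ -> VV[1]=[2, 2]
Event 4: SEND 0->1: VV[0][0]++ -> VV[0]=[3, 0], msg_vec=[3, 0]; VV[1]=max(VV[1],msg_vec) then VV[1][1]++ -> VV[1]=[3, 3]
Event 5: LOCAL 1: VV[1][1]++ -> VV[1]=[3, 4]
Event 6: SEND 0->1: VV[0][0]++ -> VV[0]=[4, 0], msg_vec=[4, 0]; VV[1]=max(VV[1],msg_vec) then VV[1][1]++ -> VV[1]=[4, 5]
Event 7: LOCAL 0: VV[0][0]++ -> VV[0]=[5, 0]
Final vectors: VV[0]=[5, 0]; VV[1]=[4, 5]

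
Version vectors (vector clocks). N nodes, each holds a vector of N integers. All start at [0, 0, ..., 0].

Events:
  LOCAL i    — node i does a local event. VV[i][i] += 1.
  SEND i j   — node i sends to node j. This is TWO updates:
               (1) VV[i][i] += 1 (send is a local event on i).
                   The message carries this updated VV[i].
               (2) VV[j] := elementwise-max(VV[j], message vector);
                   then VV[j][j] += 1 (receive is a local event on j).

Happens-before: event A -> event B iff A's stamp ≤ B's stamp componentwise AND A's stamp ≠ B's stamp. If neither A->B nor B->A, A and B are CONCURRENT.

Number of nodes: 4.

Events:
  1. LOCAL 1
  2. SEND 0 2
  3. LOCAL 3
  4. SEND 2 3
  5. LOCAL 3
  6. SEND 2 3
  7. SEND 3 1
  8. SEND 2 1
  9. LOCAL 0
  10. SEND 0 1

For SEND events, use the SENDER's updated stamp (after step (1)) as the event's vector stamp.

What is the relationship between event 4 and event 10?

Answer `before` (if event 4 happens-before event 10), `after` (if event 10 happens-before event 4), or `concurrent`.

Initial: VV[0]=[0, 0, 0, 0]
Initial: VV[1]=[0, 0, 0, 0]
Initial: VV[2]=[0, 0, 0, 0]
Initial: VV[3]=[0, 0, 0, 0]
Event 1: LOCAL 1: VV[1][1]++ -> VV[1]=[0, 1, 0, 0]
Event 2: SEND 0->2: VV[0][0]++ -> VV[0]=[1, 0, 0, 0], msg_vec=[1, 0, 0, 0]; VV[2]=max(VV[2],msg_vec) then VV[2][2]++ -> VV[2]=[1, 0, 1, 0]
Event 3: LOCAL 3: VV[3][3]++ -> VV[3]=[0, 0, 0, 1]
Event 4: SEND 2->3: VV[2][2]++ -> VV[2]=[1, 0, 2, 0], msg_vec=[1, 0, 2, 0]; VV[3]=max(VV[3],msg_vec) then VV[3][3]++ -> VV[3]=[1, 0, 2, 2]
Event 5: LOCAL 3: VV[3][3]++ -> VV[3]=[1, 0, 2, 3]
Event 6: SEND 2->3: VV[2][2]++ -> VV[2]=[1, 0, 3, 0], msg_vec=[1, 0, 3, 0]; VV[3]=max(VV[3],msg_vec) then VV[3][3]++ -> VV[3]=[1, 0, 3, 4]
Event 7: SEND 3->1: VV[3][3]++ -> VV[3]=[1, 0, 3, 5], msg_vec=[1, 0, 3, 5]; VV[1]=max(VV[1],msg_vec) then VV[1][1]++ -> VV[1]=[1, 2, 3, 5]
Event 8: SEND 2->1: VV[2][2]++ -> VV[2]=[1, 0, 4, 0], msg_vec=[1, 0, 4, 0]; VV[1]=max(VV[1],msg_vec) then VV[1][1]++ -> VV[1]=[1, 3, 4, 5]
Event 9: LOCAL 0: VV[0][0]++ -> VV[0]=[2, 0, 0, 0]
Event 10: SEND 0->1: VV[0][0]++ -> VV[0]=[3, 0, 0, 0], msg_vec=[3, 0, 0, 0]; VV[1]=max(VV[1],msg_vec) then VV[1][1]++ -> VV[1]=[3, 4, 4, 5]
Event 4 stamp: [1, 0, 2, 0]
Event 10 stamp: [3, 0, 0, 0]
[1, 0, 2, 0] <= [3, 0, 0, 0]? False
[3, 0, 0, 0] <= [1, 0, 2, 0]? False
Relation: concurrent

Answer: concurrent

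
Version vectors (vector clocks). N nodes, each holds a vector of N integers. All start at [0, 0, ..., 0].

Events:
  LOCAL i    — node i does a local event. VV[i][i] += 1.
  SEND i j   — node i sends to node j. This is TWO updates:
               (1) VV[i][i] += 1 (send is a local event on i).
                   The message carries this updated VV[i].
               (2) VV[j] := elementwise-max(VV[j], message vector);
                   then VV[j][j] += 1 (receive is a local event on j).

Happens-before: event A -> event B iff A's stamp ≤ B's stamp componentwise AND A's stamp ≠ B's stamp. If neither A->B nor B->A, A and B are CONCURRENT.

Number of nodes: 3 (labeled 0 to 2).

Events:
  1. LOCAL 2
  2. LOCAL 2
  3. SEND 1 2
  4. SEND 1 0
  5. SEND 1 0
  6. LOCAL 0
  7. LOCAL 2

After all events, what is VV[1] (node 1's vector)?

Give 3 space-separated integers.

Initial: VV[0]=[0, 0, 0]
Initial: VV[1]=[0, 0, 0]
Initial: VV[2]=[0, 0, 0]
Event 1: LOCAL 2: VV[2][2]++ -> VV[2]=[0, 0, 1]
Event 2: LOCAL 2: VV[2][2]++ -> VV[2]=[0, 0, 2]
Event 3: SEND 1->2: VV[1][1]++ -> VV[1]=[0, 1, 0], msg_vec=[0, 1, 0]; VV[2]=max(VV[2],msg_vec) then VV[2][2]++ -> VV[2]=[0, 1, 3]
Event 4: SEND 1->0: VV[1][1]++ -> VV[1]=[0, 2, 0], msg_vec=[0, 2, 0]; VV[0]=max(VV[0],msg_vec) then VV[0][0]++ -> VV[0]=[1, 2, 0]
Event 5: SEND 1->0: VV[1][1]++ -> VV[1]=[0, 3, 0], msg_vec=[0, 3, 0]; VV[0]=max(VV[0],msg_vec) then VV[0][0]++ -> VV[0]=[2, 3, 0]
Event 6: LOCAL 0: VV[0][0]++ -> VV[0]=[3, 3, 0]
Event 7: LOCAL 2: VV[2][2]++ -> VV[2]=[0, 1, 4]
Final vectors: VV[0]=[3, 3, 0]; VV[1]=[0, 3, 0]; VV[2]=[0, 1, 4]

Answer: 0 3 0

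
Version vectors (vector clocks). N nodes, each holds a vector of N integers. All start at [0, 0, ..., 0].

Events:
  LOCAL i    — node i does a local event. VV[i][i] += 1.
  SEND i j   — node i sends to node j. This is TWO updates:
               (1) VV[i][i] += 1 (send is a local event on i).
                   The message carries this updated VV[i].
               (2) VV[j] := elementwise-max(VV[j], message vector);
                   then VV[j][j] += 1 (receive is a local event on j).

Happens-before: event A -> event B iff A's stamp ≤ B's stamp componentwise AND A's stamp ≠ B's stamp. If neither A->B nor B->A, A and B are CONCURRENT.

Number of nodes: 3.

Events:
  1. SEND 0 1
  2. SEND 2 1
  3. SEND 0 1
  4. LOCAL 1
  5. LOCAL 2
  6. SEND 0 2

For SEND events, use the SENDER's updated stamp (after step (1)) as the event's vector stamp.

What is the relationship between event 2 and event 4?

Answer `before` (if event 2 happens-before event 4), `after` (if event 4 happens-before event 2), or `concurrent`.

Initial: VV[0]=[0, 0, 0]
Initial: VV[1]=[0, 0, 0]
Initial: VV[2]=[0, 0, 0]
Event 1: SEND 0->1: VV[0][0]++ -> VV[0]=[1, 0, 0], msg_vec=[1, 0, 0]; VV[1]=max(VV[1],msg_vec) then VV[1][1]++ -> VV[1]=[1, 1, 0]
Event 2: SEND 2->1: VV[2][2]++ -> VV[2]=[0, 0, 1], msg_vec=[0, 0, 1]; VV[1]=max(VV[1],msg_vec) then VV[1][1]++ -> VV[1]=[1, 2, 1]
Event 3: SEND 0->1: VV[0][0]++ -> VV[0]=[2, 0, 0], msg_vec=[2, 0, 0]; VV[1]=max(VV[1],msg_vec) then VV[1][1]++ -> VV[1]=[2, 3, 1]
Event 4: LOCAL 1: VV[1][1]++ -> VV[1]=[2, 4, 1]
Event 5: LOCAL 2: VV[2][2]++ -> VV[2]=[0, 0, 2]
Event 6: SEND 0->2: VV[0][0]++ -> VV[0]=[3, 0, 0], msg_vec=[3, 0, 0]; VV[2]=max(VV[2],msg_vec) then VV[2][2]++ -> VV[2]=[3, 0, 3]
Event 2 stamp: [0, 0, 1]
Event 4 stamp: [2, 4, 1]
[0, 0, 1] <= [2, 4, 1]? True
[2, 4, 1] <= [0, 0, 1]? False
Relation: before

Answer: before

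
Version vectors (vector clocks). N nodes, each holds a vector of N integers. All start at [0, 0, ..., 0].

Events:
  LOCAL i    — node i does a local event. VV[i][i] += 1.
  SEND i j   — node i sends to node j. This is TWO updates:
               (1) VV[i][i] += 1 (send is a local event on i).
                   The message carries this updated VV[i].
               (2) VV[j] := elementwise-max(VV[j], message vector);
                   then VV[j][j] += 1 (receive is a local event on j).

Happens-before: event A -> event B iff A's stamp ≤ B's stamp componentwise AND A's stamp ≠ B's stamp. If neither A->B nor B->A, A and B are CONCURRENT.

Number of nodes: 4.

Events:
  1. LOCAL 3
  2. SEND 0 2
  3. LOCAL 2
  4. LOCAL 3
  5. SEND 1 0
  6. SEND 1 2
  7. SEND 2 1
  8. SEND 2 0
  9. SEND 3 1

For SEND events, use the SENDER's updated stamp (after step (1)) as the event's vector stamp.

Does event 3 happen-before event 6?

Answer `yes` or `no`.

Answer: no

Derivation:
Initial: VV[0]=[0, 0, 0, 0]
Initial: VV[1]=[0, 0, 0, 0]
Initial: VV[2]=[0, 0, 0, 0]
Initial: VV[3]=[0, 0, 0, 0]
Event 1: LOCAL 3: VV[3][3]++ -> VV[3]=[0, 0, 0, 1]
Event 2: SEND 0->2: VV[0][0]++ -> VV[0]=[1, 0, 0, 0], msg_vec=[1, 0, 0, 0]; VV[2]=max(VV[2],msg_vec) then VV[2][2]++ -> VV[2]=[1, 0, 1, 0]
Event 3: LOCAL 2: VV[2][2]++ -> VV[2]=[1, 0, 2, 0]
Event 4: LOCAL 3: VV[3][3]++ -> VV[3]=[0, 0, 0, 2]
Event 5: SEND 1->0: VV[1][1]++ -> VV[1]=[0, 1, 0, 0], msg_vec=[0, 1, 0, 0]; VV[0]=max(VV[0],msg_vec) then VV[0][0]++ -> VV[0]=[2, 1, 0, 0]
Event 6: SEND 1->2: VV[1][1]++ -> VV[1]=[0, 2, 0, 0], msg_vec=[0, 2, 0, 0]; VV[2]=max(VV[2],msg_vec) then VV[2][2]++ -> VV[2]=[1, 2, 3, 0]
Event 7: SEND 2->1: VV[2][2]++ -> VV[2]=[1, 2, 4, 0], msg_vec=[1, 2, 4, 0]; VV[1]=max(VV[1],msg_vec) then VV[1][1]++ -> VV[1]=[1, 3, 4, 0]
Event 8: SEND 2->0: VV[2][2]++ -> VV[2]=[1, 2, 5, 0], msg_vec=[1, 2, 5, 0]; VV[0]=max(VV[0],msg_vec) then VV[0][0]++ -> VV[0]=[3, 2, 5, 0]
Event 9: SEND 3->1: VV[3][3]++ -> VV[3]=[0, 0, 0, 3], msg_vec=[0, 0, 0, 3]; VV[1]=max(VV[1],msg_vec) then VV[1][1]++ -> VV[1]=[1, 4, 4, 3]
Event 3 stamp: [1, 0, 2, 0]
Event 6 stamp: [0, 2, 0, 0]
[1, 0, 2, 0] <= [0, 2, 0, 0]? False. Equal? False. Happens-before: False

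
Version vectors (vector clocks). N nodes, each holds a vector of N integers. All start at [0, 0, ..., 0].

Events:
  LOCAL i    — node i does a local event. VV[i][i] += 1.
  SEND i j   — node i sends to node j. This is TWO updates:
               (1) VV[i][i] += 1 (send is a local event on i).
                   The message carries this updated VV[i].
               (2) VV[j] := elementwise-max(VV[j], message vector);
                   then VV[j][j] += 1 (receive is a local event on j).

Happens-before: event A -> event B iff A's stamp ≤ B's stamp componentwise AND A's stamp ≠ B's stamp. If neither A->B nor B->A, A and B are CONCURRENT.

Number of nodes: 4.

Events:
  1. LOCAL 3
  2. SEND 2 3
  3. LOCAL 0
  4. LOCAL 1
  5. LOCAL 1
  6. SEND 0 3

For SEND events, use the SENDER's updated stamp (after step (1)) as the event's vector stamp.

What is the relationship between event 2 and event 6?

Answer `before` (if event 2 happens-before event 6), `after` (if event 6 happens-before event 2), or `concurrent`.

Answer: concurrent

Derivation:
Initial: VV[0]=[0, 0, 0, 0]
Initial: VV[1]=[0, 0, 0, 0]
Initial: VV[2]=[0, 0, 0, 0]
Initial: VV[3]=[0, 0, 0, 0]
Event 1: LOCAL 3: VV[3][3]++ -> VV[3]=[0, 0, 0, 1]
Event 2: SEND 2->3: VV[2][2]++ -> VV[2]=[0, 0, 1, 0], msg_vec=[0, 0, 1, 0]; VV[3]=max(VV[3],msg_vec) then VV[3][3]++ -> VV[3]=[0, 0, 1, 2]
Event 3: LOCAL 0: VV[0][0]++ -> VV[0]=[1, 0, 0, 0]
Event 4: LOCAL 1: VV[1][1]++ -> VV[1]=[0, 1, 0, 0]
Event 5: LOCAL 1: VV[1][1]++ -> VV[1]=[0, 2, 0, 0]
Event 6: SEND 0->3: VV[0][0]++ -> VV[0]=[2, 0, 0, 0], msg_vec=[2, 0, 0, 0]; VV[3]=max(VV[3],msg_vec) then VV[3][3]++ -> VV[3]=[2, 0, 1, 3]
Event 2 stamp: [0, 0, 1, 0]
Event 6 stamp: [2, 0, 0, 0]
[0, 0, 1, 0] <= [2, 0, 0, 0]? False
[2, 0, 0, 0] <= [0, 0, 1, 0]? False
Relation: concurrent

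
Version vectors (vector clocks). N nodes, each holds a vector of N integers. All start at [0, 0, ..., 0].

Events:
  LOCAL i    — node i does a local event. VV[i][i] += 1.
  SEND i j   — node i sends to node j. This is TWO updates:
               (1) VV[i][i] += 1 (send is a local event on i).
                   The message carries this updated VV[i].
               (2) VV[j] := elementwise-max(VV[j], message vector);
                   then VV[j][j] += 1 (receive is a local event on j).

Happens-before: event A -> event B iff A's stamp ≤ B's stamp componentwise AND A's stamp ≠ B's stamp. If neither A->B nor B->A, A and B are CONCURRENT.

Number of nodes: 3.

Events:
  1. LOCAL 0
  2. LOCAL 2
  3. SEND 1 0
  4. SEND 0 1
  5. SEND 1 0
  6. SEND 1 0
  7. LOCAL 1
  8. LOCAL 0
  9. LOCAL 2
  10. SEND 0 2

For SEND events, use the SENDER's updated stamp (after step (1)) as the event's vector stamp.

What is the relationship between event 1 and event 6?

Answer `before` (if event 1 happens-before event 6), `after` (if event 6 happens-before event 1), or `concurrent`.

Initial: VV[0]=[0, 0, 0]
Initial: VV[1]=[0, 0, 0]
Initial: VV[2]=[0, 0, 0]
Event 1: LOCAL 0: VV[0][0]++ -> VV[0]=[1, 0, 0]
Event 2: LOCAL 2: VV[2][2]++ -> VV[2]=[0, 0, 1]
Event 3: SEND 1->0: VV[1][1]++ -> VV[1]=[0, 1, 0], msg_vec=[0, 1, 0]; VV[0]=max(VV[0],msg_vec) then VV[0][0]++ -> VV[0]=[2, 1, 0]
Event 4: SEND 0->1: VV[0][0]++ -> VV[0]=[3, 1, 0], msg_vec=[3, 1, 0]; VV[1]=max(VV[1],msg_vec) then VV[1][1]++ -> VV[1]=[3, 2, 0]
Event 5: SEND 1->0: VV[1][1]++ -> VV[1]=[3, 3, 0], msg_vec=[3, 3, 0]; VV[0]=max(VV[0],msg_vec) then VV[0][0]++ -> VV[0]=[4, 3, 0]
Event 6: SEND 1->0: VV[1][1]++ -> VV[1]=[3, 4, 0], msg_vec=[3, 4, 0]; VV[0]=max(VV[0],msg_vec) then VV[0][0]++ -> VV[0]=[5, 4, 0]
Event 7: LOCAL 1: VV[1][1]++ -> VV[1]=[3, 5, 0]
Event 8: LOCAL 0: VV[0][0]++ -> VV[0]=[6, 4, 0]
Event 9: LOCAL 2: VV[2][2]++ -> VV[2]=[0, 0, 2]
Event 10: SEND 0->2: VV[0][0]++ -> VV[0]=[7, 4, 0], msg_vec=[7, 4, 0]; VV[2]=max(VV[2],msg_vec) then VV[2][2]++ -> VV[2]=[7, 4, 3]
Event 1 stamp: [1, 0, 0]
Event 6 stamp: [3, 4, 0]
[1, 0, 0] <= [3, 4, 0]? True
[3, 4, 0] <= [1, 0, 0]? False
Relation: before

Answer: before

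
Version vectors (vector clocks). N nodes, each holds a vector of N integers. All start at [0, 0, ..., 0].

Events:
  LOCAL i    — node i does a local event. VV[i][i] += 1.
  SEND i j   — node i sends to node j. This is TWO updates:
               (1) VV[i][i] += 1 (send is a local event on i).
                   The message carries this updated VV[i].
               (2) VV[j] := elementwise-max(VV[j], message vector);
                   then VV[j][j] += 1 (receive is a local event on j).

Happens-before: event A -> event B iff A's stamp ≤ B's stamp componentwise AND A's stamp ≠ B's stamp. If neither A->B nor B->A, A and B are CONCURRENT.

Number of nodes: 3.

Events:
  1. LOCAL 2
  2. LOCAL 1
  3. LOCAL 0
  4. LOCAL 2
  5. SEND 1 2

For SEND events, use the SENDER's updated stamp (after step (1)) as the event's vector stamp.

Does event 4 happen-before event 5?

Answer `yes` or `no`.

Initial: VV[0]=[0, 0, 0]
Initial: VV[1]=[0, 0, 0]
Initial: VV[2]=[0, 0, 0]
Event 1: LOCAL 2: VV[2][2]++ -> VV[2]=[0, 0, 1]
Event 2: LOCAL 1: VV[1][1]++ -> VV[1]=[0, 1, 0]
Event 3: LOCAL 0: VV[0][0]++ -> VV[0]=[1, 0, 0]
Event 4: LOCAL 2: VV[2][2]++ -> VV[2]=[0, 0, 2]
Event 5: SEND 1->2: VV[1][1]++ -> VV[1]=[0, 2, 0], msg_vec=[0, 2, 0]; VV[2]=max(VV[2],msg_vec) then VV[2][2]++ -> VV[2]=[0, 2, 3]
Event 4 stamp: [0, 0, 2]
Event 5 stamp: [0, 2, 0]
[0, 0, 2] <= [0, 2, 0]? False. Equal? False. Happens-before: False

Answer: no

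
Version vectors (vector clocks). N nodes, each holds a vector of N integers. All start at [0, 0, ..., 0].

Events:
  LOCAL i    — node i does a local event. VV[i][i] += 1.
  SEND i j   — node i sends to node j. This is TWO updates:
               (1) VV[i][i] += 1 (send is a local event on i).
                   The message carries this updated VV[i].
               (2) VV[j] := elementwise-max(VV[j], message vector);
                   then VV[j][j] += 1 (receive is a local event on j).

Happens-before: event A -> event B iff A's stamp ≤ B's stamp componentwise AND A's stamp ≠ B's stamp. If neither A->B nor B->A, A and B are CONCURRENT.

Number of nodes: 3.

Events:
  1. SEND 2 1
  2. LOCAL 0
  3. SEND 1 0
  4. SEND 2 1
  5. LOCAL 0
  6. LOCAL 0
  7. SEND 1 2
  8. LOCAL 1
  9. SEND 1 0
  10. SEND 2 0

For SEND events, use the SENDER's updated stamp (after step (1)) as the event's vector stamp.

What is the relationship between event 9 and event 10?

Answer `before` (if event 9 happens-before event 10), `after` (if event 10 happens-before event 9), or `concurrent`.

Initial: VV[0]=[0, 0, 0]
Initial: VV[1]=[0, 0, 0]
Initial: VV[2]=[0, 0, 0]
Event 1: SEND 2->1: VV[2][2]++ -> VV[2]=[0, 0, 1], msg_vec=[0, 0, 1]; VV[1]=max(VV[1],msg_vec) then VV[1][1]++ -> VV[1]=[0, 1, 1]
Event 2: LOCAL 0: VV[0][0]++ -> VV[0]=[1, 0, 0]
Event 3: SEND 1->0: VV[1][1]++ -> VV[1]=[0, 2, 1], msg_vec=[0, 2, 1]; VV[0]=max(VV[0],msg_vec) then VV[0][0]++ -> VV[0]=[2, 2, 1]
Event 4: SEND 2->1: VV[2][2]++ -> VV[2]=[0, 0, 2], msg_vec=[0, 0, 2]; VV[1]=max(VV[1],msg_vec) then VV[1][1]++ -> VV[1]=[0, 3, 2]
Event 5: LOCAL 0: VV[0][0]++ -> VV[0]=[3, 2, 1]
Event 6: LOCAL 0: VV[0][0]++ -> VV[0]=[4, 2, 1]
Event 7: SEND 1->2: VV[1][1]++ -> VV[1]=[0, 4, 2], msg_vec=[0, 4, 2]; VV[2]=max(VV[2],msg_vec) then VV[2][2]++ -> VV[2]=[0, 4, 3]
Event 8: LOCAL 1: VV[1][1]++ -> VV[1]=[0, 5, 2]
Event 9: SEND 1->0: VV[1][1]++ -> VV[1]=[0, 6, 2], msg_vec=[0, 6, 2]; VV[0]=max(VV[0],msg_vec) then VV[0][0]++ -> VV[0]=[5, 6, 2]
Event 10: SEND 2->0: VV[2][2]++ -> VV[2]=[0, 4, 4], msg_vec=[0, 4, 4]; VV[0]=max(VV[0],msg_vec) then VV[0][0]++ -> VV[0]=[6, 6, 4]
Event 9 stamp: [0, 6, 2]
Event 10 stamp: [0, 4, 4]
[0, 6, 2] <= [0, 4, 4]? False
[0, 4, 4] <= [0, 6, 2]? False
Relation: concurrent

Answer: concurrent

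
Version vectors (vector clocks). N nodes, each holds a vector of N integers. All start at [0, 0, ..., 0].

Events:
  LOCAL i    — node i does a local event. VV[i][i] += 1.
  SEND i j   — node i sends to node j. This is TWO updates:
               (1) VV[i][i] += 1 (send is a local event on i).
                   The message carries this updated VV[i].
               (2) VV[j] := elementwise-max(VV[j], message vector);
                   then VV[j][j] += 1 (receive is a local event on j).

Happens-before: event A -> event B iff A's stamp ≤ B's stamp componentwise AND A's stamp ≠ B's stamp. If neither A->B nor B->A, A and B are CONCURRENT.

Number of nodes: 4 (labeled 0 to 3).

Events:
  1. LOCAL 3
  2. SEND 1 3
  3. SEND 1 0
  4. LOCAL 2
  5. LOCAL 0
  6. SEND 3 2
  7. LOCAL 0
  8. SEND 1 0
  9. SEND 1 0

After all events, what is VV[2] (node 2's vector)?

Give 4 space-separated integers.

Initial: VV[0]=[0, 0, 0, 0]
Initial: VV[1]=[0, 0, 0, 0]
Initial: VV[2]=[0, 0, 0, 0]
Initial: VV[3]=[0, 0, 0, 0]
Event 1: LOCAL 3: VV[3][3]++ -> VV[3]=[0, 0, 0, 1]
Event 2: SEND 1->3: VV[1][1]++ -> VV[1]=[0, 1, 0, 0], msg_vec=[0, 1, 0, 0]; VV[3]=max(VV[3],msg_vec) then VV[3][3]++ -> VV[3]=[0, 1, 0, 2]
Event 3: SEND 1->0: VV[1][1]++ -> VV[1]=[0, 2, 0, 0], msg_vec=[0, 2, 0, 0]; VV[0]=max(VV[0],msg_vec) then VV[0][0]++ -> VV[0]=[1, 2, 0, 0]
Event 4: LOCAL 2: VV[2][2]++ -> VV[2]=[0, 0, 1, 0]
Event 5: LOCAL 0: VV[0][0]++ -> VV[0]=[2, 2, 0, 0]
Event 6: SEND 3->2: VV[3][3]++ -> VV[3]=[0, 1, 0, 3], msg_vec=[0, 1, 0, 3]; VV[2]=max(VV[2],msg_vec) then VV[2][2]++ -> VV[2]=[0, 1, 2, 3]
Event 7: LOCAL 0: VV[0][0]++ -> VV[0]=[3, 2, 0, 0]
Event 8: SEND 1->0: VV[1][1]++ -> VV[1]=[0, 3, 0, 0], msg_vec=[0, 3, 0, 0]; VV[0]=max(VV[0],msg_vec) then VV[0][0]++ -> VV[0]=[4, 3, 0, 0]
Event 9: SEND 1->0: VV[1][1]++ -> VV[1]=[0, 4, 0, 0], msg_vec=[0, 4, 0, 0]; VV[0]=max(VV[0],msg_vec) then VV[0][0]++ -> VV[0]=[5, 4, 0, 0]
Final vectors: VV[0]=[5, 4, 0, 0]; VV[1]=[0, 4, 0, 0]; VV[2]=[0, 1, 2, 3]; VV[3]=[0, 1, 0, 3]

Answer: 0 1 2 3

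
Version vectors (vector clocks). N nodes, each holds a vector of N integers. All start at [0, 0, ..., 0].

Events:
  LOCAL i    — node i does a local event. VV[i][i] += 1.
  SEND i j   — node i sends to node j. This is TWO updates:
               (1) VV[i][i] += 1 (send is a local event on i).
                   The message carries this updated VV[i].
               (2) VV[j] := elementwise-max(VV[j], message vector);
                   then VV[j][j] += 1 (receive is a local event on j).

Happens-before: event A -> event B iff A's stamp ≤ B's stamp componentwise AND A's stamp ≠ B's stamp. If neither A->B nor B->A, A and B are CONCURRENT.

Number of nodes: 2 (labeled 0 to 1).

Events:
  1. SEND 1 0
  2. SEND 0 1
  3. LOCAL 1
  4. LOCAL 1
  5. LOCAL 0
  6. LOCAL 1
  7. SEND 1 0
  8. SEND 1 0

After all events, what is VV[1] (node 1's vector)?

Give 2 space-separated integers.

Answer: 2 7

Derivation:
Initial: VV[0]=[0, 0]
Initial: VV[1]=[0, 0]
Event 1: SEND 1->0: VV[1][1]++ -> VV[1]=[0, 1], msg_vec=[0, 1]; VV[0]=max(VV[0],msg_vec) then VV[0][0]++ -> VV[0]=[1, 1]
Event 2: SEND 0->1: VV[0][0]++ -> VV[0]=[2, 1], msg_vec=[2, 1]; VV[1]=max(VV[1],msg_vec) then VV[1][1]++ -> VV[1]=[2, 2]
Event 3: LOCAL 1: VV[1][1]++ -> VV[1]=[2, 3]
Event 4: LOCAL 1: VV[1][1]++ -> VV[1]=[2, 4]
Event 5: LOCAL 0: VV[0][0]++ -> VV[0]=[3, 1]
Event 6: LOCAL 1: VV[1][1]++ -> VV[1]=[2, 5]
Event 7: SEND 1->0: VV[1][1]++ -> VV[1]=[2, 6], msg_vec=[2, 6]; VV[0]=max(VV[0],msg_vec) then VV[0][0]++ -> VV[0]=[4, 6]
Event 8: SEND 1->0: VV[1][1]++ -> VV[1]=[2, 7], msg_vec=[2, 7]; VV[0]=max(VV[0],msg_vec) then VV[0][0]++ -> VV[0]=[5, 7]
Final vectors: VV[0]=[5, 7]; VV[1]=[2, 7]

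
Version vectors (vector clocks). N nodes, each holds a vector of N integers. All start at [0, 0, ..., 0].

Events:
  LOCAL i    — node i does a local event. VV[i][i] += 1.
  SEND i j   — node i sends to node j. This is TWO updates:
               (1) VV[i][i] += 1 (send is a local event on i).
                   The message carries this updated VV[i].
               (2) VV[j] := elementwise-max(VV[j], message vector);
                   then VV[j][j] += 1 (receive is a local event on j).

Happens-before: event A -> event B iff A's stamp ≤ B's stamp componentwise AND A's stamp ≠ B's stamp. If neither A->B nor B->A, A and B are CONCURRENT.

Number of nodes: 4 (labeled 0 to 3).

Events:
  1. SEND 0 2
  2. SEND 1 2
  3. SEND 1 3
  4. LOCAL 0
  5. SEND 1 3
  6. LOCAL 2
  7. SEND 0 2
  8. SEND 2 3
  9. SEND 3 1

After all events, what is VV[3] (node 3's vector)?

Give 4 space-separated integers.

Answer: 3 3 5 4

Derivation:
Initial: VV[0]=[0, 0, 0, 0]
Initial: VV[1]=[0, 0, 0, 0]
Initial: VV[2]=[0, 0, 0, 0]
Initial: VV[3]=[0, 0, 0, 0]
Event 1: SEND 0->2: VV[0][0]++ -> VV[0]=[1, 0, 0, 0], msg_vec=[1, 0, 0, 0]; VV[2]=max(VV[2],msg_vec) then VV[2][2]++ -> VV[2]=[1, 0, 1, 0]
Event 2: SEND 1->2: VV[1][1]++ -> VV[1]=[0, 1, 0, 0], msg_vec=[0, 1, 0, 0]; VV[2]=max(VV[2],msg_vec) then VV[2][2]++ -> VV[2]=[1, 1, 2, 0]
Event 3: SEND 1->3: VV[1][1]++ -> VV[1]=[0, 2, 0, 0], msg_vec=[0, 2, 0, 0]; VV[3]=max(VV[3],msg_vec) then VV[3][3]++ -> VV[3]=[0, 2, 0, 1]
Event 4: LOCAL 0: VV[0][0]++ -> VV[0]=[2, 0, 0, 0]
Event 5: SEND 1->3: VV[1][1]++ -> VV[1]=[0, 3, 0, 0], msg_vec=[0, 3, 0, 0]; VV[3]=max(VV[3],msg_vec) then VV[3][3]++ -> VV[3]=[0, 3, 0, 2]
Event 6: LOCAL 2: VV[2][2]++ -> VV[2]=[1, 1, 3, 0]
Event 7: SEND 0->2: VV[0][0]++ -> VV[0]=[3, 0, 0, 0], msg_vec=[3, 0, 0, 0]; VV[2]=max(VV[2],msg_vec) then VV[2][2]++ -> VV[2]=[3, 1, 4, 0]
Event 8: SEND 2->3: VV[2][2]++ -> VV[2]=[3, 1, 5, 0], msg_vec=[3, 1, 5, 0]; VV[3]=max(VV[3],msg_vec) then VV[3][3]++ -> VV[3]=[3, 3, 5, 3]
Event 9: SEND 3->1: VV[3][3]++ -> VV[3]=[3, 3, 5, 4], msg_vec=[3, 3, 5, 4]; VV[1]=max(VV[1],msg_vec) then VV[1][1]++ -> VV[1]=[3, 4, 5, 4]
Final vectors: VV[0]=[3, 0, 0, 0]; VV[1]=[3, 4, 5, 4]; VV[2]=[3, 1, 5, 0]; VV[3]=[3, 3, 5, 4]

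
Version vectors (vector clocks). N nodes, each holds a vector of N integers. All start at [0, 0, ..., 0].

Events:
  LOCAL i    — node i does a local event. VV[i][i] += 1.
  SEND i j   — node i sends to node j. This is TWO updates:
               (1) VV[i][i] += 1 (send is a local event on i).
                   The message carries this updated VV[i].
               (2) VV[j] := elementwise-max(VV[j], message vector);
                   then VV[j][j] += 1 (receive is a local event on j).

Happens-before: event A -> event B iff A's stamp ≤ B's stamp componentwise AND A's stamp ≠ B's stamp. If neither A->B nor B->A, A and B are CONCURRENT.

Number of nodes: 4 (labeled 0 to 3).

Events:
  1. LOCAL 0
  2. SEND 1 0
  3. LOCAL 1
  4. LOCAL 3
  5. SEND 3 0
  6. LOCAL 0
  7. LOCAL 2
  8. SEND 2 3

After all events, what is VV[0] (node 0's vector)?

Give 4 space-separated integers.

Answer: 4 1 0 2

Derivation:
Initial: VV[0]=[0, 0, 0, 0]
Initial: VV[1]=[0, 0, 0, 0]
Initial: VV[2]=[0, 0, 0, 0]
Initial: VV[3]=[0, 0, 0, 0]
Event 1: LOCAL 0: VV[0][0]++ -> VV[0]=[1, 0, 0, 0]
Event 2: SEND 1->0: VV[1][1]++ -> VV[1]=[0, 1, 0, 0], msg_vec=[0, 1, 0, 0]; VV[0]=max(VV[0],msg_vec) then VV[0][0]++ -> VV[0]=[2, 1, 0, 0]
Event 3: LOCAL 1: VV[1][1]++ -> VV[1]=[0, 2, 0, 0]
Event 4: LOCAL 3: VV[3][3]++ -> VV[3]=[0, 0, 0, 1]
Event 5: SEND 3->0: VV[3][3]++ -> VV[3]=[0, 0, 0, 2], msg_vec=[0, 0, 0, 2]; VV[0]=max(VV[0],msg_vec) then VV[0][0]++ -> VV[0]=[3, 1, 0, 2]
Event 6: LOCAL 0: VV[0][0]++ -> VV[0]=[4, 1, 0, 2]
Event 7: LOCAL 2: VV[2][2]++ -> VV[2]=[0, 0, 1, 0]
Event 8: SEND 2->3: VV[2][2]++ -> VV[2]=[0, 0, 2, 0], msg_vec=[0, 0, 2, 0]; VV[3]=max(VV[3],msg_vec) then VV[3][3]++ -> VV[3]=[0, 0, 2, 3]
Final vectors: VV[0]=[4, 1, 0, 2]; VV[1]=[0, 2, 0, 0]; VV[2]=[0, 0, 2, 0]; VV[3]=[0, 0, 2, 3]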